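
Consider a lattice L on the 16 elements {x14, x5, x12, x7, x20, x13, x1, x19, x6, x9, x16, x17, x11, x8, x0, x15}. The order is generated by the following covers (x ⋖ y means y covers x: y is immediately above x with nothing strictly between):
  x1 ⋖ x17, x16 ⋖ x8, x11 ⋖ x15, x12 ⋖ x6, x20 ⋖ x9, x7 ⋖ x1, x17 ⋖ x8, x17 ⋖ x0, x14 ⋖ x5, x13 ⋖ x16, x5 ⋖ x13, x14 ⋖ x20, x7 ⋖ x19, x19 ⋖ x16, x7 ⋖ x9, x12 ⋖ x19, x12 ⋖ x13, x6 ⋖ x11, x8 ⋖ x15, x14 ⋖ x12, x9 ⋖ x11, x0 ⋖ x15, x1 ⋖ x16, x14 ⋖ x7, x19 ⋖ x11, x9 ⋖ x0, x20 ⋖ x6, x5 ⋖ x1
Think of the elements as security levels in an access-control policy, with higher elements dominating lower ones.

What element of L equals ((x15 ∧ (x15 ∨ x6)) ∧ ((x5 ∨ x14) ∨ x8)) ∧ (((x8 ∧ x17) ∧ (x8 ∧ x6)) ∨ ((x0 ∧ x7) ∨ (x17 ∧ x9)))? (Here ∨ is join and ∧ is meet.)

x7

x15 ∨ x6 = x15
x15 ∧ x15 = x15
x5 ∨ x14 = x5
x5 ∨ x8 = x8
x15 ∧ x8 = x8
x8 ∧ x17 = x17
x8 ∧ x6 = x12
x17 ∧ x12 = x14
x0 ∧ x7 = x7
x17 ∧ x9 = x7
x7 ∨ x7 = x7
x14 ∨ x7 = x7
x8 ∧ x7 = x7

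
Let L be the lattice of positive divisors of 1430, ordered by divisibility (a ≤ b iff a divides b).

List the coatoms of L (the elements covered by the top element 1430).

110, 130, 286, 715

The coatoms are exactly the elements covered by 1430: 110, 130, 286, 715.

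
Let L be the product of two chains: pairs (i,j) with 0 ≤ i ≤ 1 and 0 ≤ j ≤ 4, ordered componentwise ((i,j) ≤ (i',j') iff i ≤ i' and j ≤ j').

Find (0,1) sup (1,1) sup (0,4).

In a product of chains, the join is componentwise max, giving (1,4).

(1,4)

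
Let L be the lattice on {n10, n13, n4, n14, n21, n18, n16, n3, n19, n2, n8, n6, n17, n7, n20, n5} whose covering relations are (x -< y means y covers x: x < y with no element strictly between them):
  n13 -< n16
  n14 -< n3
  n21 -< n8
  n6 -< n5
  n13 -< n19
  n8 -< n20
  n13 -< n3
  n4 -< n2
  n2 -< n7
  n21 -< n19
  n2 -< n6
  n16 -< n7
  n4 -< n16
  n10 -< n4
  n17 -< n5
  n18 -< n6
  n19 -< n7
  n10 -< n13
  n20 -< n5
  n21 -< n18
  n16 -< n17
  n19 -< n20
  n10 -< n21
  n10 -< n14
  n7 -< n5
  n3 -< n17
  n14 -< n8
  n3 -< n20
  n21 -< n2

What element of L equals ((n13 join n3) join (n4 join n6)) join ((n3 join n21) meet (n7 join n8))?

n5

n13 ∨ n3 = n3
n4 ∨ n6 = n6
n3 ∨ n6 = n5
n3 ∨ n21 = n20
n7 ∨ n8 = n5
n20 ∧ n5 = n20
n5 ∨ n20 = n5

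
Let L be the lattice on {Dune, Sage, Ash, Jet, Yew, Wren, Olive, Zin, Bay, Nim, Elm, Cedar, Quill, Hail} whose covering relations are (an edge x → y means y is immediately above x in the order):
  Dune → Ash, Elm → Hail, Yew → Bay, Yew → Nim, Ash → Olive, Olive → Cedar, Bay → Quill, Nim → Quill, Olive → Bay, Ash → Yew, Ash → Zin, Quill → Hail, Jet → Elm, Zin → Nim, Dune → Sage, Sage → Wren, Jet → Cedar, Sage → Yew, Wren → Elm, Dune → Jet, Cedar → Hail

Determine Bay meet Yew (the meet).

Common lower bounds of {Bay, Yew}: Ash, Dune, Sage, Yew.
The greatest among these is Yew.

Yew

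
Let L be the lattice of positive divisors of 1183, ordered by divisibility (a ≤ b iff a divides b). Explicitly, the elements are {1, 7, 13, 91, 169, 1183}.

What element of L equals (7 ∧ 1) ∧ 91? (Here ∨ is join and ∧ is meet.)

7 ∧ 1 = 1
1 ∧ 91 = 1

1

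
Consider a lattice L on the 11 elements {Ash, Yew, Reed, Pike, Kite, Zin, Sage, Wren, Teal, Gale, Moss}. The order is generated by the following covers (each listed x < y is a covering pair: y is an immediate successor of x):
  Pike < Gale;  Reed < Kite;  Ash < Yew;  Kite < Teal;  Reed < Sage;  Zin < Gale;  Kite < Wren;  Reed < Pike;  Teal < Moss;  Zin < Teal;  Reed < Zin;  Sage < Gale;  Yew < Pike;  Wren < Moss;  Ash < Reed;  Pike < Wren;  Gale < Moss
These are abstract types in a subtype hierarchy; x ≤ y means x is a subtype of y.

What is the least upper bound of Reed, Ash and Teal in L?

Teal

Common upper bounds of {Reed, Ash, Teal}: Moss, Teal.
The least among these is Teal.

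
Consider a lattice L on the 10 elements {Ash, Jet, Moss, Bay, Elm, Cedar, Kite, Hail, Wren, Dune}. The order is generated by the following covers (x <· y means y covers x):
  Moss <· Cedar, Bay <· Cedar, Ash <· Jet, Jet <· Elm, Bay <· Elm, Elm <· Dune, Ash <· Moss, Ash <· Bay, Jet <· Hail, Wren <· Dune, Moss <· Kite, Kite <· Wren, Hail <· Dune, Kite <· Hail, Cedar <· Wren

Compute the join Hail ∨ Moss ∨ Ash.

Common upper bounds of {Hail, Moss, Ash}: Dune, Hail.
The least among these is Hail.

Hail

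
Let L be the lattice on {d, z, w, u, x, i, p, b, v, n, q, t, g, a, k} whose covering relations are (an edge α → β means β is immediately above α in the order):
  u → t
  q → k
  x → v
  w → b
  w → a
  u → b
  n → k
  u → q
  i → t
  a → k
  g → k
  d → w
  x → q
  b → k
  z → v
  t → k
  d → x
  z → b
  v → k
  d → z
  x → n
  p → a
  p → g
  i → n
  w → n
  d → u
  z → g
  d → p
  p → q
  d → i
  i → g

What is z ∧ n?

d

Common lower bounds of {z, n}: d.
The greatest among these is d.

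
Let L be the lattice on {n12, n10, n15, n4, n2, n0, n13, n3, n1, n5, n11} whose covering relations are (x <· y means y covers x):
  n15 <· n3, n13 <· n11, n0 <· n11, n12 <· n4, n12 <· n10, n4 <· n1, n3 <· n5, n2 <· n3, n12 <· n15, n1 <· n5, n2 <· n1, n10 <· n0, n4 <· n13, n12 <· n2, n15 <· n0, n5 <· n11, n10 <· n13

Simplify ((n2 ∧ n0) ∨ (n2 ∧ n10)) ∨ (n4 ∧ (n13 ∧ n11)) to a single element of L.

n2 ∧ n0 = n12
n2 ∧ n10 = n12
n12 ∨ n12 = n12
n13 ∧ n11 = n13
n4 ∧ n13 = n4
n12 ∨ n4 = n4

n4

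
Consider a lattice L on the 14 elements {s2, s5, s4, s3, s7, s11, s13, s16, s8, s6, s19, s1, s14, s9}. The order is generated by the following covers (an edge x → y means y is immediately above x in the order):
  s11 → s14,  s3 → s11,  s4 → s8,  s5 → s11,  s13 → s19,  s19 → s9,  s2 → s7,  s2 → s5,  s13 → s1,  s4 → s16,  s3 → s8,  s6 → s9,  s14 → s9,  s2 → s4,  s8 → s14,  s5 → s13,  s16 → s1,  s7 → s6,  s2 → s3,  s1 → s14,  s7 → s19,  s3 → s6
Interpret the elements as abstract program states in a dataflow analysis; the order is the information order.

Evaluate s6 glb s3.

s3

s6 ∧ s3 = s3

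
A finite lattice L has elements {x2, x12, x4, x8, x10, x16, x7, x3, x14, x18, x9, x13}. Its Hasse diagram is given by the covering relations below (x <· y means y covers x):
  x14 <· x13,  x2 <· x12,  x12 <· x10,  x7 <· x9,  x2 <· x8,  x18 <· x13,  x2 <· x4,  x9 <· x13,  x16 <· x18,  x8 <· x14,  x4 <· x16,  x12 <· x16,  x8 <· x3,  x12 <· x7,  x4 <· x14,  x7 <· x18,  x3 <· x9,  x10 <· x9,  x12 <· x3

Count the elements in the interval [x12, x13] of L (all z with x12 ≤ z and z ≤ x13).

8

The interval [x12, x13] = {x10, x12, x13, x16, x18, x3, x7, x9}, which has 8 elements.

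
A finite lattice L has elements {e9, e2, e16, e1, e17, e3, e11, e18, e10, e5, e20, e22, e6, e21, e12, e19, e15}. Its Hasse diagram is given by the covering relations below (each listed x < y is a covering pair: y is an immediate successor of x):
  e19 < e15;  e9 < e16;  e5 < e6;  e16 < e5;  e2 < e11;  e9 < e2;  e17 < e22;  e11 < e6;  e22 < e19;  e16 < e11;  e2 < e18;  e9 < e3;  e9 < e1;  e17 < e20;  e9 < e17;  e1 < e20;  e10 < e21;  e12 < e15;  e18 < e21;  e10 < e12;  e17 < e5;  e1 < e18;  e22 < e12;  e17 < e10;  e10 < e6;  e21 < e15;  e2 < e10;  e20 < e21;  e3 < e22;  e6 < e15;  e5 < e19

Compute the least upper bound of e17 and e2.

Common upper bounds of {e17, e2}: e10, e12, e15, e21, e6.
The least among these is e10.

e10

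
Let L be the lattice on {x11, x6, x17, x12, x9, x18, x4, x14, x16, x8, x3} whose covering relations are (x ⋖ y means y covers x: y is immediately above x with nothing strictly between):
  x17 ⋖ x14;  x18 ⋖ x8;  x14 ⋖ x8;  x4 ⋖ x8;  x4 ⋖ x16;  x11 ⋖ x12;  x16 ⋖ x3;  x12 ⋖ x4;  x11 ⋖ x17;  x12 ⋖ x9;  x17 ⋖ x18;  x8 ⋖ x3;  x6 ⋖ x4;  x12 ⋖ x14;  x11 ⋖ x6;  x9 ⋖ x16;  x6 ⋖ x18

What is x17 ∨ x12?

Common upper bounds of {x17, x12}: x14, x3, x8.
The least among these is x14.

x14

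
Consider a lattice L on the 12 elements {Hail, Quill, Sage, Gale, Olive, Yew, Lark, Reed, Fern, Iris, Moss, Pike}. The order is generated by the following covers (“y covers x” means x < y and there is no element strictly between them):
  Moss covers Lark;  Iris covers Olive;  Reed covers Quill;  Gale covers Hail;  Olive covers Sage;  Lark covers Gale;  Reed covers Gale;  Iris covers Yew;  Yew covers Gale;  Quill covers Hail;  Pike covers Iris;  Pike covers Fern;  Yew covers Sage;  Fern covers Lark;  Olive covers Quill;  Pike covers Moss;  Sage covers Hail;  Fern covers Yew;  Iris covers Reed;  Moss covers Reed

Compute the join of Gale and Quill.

Common upper bounds of {Gale, Quill}: Iris, Moss, Pike, Reed.
The least among these is Reed.

Reed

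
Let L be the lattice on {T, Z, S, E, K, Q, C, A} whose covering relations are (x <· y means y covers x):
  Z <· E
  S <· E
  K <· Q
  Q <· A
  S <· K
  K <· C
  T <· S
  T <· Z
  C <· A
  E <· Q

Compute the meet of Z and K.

Common lower bounds of {Z, K}: T.
The greatest among these is T.

T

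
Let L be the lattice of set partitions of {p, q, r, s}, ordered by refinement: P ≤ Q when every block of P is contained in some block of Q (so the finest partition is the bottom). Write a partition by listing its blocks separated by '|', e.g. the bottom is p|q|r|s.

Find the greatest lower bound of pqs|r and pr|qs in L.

Common lower bounds of {pqs|r, pr|qs}: p|qs|r, p|q|r|s.
The greatest among these is p|qs|r.

p|qs|r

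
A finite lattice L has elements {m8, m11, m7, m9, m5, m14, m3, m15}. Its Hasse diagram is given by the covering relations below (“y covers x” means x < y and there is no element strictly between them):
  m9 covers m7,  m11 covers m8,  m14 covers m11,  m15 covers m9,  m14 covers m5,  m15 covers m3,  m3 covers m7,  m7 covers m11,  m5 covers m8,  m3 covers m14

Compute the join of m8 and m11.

Common upper bounds of {m8, m11}: m11, m14, m15, m3, m7, m9.
The least among these is m11.

m11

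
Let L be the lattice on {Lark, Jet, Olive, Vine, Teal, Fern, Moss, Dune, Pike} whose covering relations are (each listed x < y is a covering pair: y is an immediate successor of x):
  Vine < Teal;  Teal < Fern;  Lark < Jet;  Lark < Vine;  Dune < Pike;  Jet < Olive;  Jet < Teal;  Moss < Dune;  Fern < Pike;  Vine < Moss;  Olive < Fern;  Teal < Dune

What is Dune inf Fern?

Common lower bounds of {Dune, Fern}: Jet, Lark, Teal, Vine.
The greatest among these is Teal.

Teal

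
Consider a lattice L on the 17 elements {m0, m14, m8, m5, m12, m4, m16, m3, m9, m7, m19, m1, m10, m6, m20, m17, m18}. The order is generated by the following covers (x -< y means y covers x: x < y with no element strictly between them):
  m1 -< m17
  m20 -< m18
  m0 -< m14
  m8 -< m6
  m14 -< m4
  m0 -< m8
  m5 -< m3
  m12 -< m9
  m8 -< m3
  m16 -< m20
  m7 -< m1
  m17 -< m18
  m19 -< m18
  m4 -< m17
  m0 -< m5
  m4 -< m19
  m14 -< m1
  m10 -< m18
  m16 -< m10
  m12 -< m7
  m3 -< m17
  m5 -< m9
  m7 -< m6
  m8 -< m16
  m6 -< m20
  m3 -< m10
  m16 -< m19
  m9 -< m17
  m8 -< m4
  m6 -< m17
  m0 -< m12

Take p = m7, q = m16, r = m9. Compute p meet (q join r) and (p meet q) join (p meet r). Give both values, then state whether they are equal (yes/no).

q join r = m18, so p meet (q join r) = m7 meet m18 = m7.
p meet q = m0 and p meet r = m12, so (p meet q) join (p meet r) = m0 join m12 = m12.
Equal: no.

m7; m12; no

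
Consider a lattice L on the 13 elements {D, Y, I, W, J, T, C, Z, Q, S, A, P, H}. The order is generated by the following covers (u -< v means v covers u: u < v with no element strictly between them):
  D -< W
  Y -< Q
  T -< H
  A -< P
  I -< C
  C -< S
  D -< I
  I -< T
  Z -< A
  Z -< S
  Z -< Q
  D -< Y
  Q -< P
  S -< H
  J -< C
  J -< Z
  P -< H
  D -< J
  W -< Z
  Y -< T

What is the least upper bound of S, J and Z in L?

S

Common upper bounds of {S, J, Z}: H, S.
The least among these is S.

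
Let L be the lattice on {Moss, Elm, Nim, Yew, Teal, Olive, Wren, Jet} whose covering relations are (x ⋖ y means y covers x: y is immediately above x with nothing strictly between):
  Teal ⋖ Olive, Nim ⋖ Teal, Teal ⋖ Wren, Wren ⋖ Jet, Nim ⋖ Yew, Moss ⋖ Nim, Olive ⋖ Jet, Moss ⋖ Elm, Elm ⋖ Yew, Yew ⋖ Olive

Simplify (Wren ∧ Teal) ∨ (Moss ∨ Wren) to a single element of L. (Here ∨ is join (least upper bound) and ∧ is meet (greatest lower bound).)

Wren ∧ Teal = Teal
Moss ∨ Wren = Wren
Teal ∨ Wren = Wren

Wren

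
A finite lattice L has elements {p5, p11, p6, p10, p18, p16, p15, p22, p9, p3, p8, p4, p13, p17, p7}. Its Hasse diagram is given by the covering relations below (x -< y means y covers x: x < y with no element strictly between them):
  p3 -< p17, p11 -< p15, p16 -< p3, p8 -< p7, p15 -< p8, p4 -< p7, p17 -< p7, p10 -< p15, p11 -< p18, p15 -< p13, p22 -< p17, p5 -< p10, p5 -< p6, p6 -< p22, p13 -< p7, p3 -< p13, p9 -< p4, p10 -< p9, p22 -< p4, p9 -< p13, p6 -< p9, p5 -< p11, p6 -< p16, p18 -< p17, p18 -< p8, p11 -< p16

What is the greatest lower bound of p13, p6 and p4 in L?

p6

Common lower bounds of {p13, p6, p4}: p5, p6.
The greatest among these is p6.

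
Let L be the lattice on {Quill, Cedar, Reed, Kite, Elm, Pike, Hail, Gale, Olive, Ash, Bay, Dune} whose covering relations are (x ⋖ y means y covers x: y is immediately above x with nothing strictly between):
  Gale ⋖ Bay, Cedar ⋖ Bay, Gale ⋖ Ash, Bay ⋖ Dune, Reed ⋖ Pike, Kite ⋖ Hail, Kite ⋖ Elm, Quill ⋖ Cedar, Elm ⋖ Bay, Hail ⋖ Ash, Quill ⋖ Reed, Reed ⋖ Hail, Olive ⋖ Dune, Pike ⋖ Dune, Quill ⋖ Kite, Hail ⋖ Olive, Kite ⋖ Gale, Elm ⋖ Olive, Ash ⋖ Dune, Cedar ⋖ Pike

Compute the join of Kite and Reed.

Common upper bounds of {Kite, Reed}: Ash, Dune, Hail, Olive.
The least among these is Hail.

Hail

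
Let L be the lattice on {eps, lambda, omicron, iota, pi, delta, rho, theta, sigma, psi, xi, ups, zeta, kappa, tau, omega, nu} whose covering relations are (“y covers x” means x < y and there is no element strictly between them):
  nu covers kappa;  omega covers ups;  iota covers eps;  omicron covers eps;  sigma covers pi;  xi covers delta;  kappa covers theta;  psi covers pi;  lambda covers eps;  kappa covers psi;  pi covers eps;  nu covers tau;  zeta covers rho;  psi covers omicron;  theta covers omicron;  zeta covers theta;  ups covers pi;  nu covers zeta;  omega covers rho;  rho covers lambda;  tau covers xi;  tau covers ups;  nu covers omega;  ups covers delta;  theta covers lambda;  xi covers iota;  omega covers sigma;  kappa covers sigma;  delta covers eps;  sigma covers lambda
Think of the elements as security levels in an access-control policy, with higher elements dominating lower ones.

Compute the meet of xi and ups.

Common lower bounds of {xi, ups}: delta, eps.
The greatest among these is delta.

delta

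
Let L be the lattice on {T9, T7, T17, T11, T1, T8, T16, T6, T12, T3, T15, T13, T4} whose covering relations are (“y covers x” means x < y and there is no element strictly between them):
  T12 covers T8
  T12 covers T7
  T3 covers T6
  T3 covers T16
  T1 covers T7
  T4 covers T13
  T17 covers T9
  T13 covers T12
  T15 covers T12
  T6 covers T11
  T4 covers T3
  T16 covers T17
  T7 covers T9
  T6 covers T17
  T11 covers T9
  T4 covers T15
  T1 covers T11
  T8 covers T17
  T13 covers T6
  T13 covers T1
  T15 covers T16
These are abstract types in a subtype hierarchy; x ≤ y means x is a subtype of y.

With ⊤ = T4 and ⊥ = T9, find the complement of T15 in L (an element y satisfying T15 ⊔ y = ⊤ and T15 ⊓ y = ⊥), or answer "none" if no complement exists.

T11

Need y with T15 ∨ y = T4 and T15 ∧ y = T9.
Checking each element gives: T11.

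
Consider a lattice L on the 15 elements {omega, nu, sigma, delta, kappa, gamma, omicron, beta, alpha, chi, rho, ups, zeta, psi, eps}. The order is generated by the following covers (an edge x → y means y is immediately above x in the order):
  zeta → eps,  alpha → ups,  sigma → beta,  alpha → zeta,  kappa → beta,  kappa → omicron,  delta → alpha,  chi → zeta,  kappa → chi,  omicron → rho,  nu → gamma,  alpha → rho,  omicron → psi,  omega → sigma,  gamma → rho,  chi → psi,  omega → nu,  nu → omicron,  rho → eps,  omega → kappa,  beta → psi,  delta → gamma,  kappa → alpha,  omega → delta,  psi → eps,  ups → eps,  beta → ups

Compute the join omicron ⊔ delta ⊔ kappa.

Common upper bounds of {omicron, delta, kappa}: eps, rho.
The least among these is rho.

rho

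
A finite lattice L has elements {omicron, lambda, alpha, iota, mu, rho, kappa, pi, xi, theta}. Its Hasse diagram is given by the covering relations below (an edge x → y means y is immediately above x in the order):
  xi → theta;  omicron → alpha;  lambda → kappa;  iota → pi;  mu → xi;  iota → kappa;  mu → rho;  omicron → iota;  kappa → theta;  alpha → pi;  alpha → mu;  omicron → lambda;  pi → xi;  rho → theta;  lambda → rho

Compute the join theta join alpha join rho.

theta

Common upper bounds of {theta, alpha, rho}: theta.
The least among these is theta.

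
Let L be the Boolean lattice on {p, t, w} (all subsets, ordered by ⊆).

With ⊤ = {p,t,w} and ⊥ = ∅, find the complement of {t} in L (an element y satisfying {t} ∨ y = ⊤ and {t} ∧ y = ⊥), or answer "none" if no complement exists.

{p,w}

Need y with {t} ∨ y = {p,t,w} and {t} ∧ y = ∅.
Checking each element gives: {p,w}.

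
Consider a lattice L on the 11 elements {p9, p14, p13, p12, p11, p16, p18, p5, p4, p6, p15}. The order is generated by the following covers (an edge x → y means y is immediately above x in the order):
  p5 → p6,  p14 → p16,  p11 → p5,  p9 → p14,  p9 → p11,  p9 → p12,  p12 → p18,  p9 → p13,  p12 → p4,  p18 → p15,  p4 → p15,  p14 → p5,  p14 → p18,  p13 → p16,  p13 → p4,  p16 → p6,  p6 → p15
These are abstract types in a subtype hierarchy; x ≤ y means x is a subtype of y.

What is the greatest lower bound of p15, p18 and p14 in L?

Common lower bounds of {p15, p18, p14}: p14, p9.
The greatest among these is p14.

p14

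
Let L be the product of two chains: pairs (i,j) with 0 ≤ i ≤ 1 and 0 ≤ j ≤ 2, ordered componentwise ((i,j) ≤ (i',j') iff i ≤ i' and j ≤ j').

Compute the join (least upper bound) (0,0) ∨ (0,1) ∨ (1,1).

(1,1)

In a product of chains, the join is componentwise max, giving (1,1).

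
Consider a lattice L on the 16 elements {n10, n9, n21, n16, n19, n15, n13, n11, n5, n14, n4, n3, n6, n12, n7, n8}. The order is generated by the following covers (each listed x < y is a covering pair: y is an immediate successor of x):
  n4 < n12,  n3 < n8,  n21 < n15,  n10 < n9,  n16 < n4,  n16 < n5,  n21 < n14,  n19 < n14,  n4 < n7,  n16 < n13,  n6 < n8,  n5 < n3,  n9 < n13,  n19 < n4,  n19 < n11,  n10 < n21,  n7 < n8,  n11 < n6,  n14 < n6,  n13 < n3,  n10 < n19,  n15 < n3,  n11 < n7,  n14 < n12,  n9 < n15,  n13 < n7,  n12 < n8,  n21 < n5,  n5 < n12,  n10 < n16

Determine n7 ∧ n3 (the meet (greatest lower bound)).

Common lower bounds of {n7, n3}: n10, n13, n16, n9.
The greatest among these is n13.

n13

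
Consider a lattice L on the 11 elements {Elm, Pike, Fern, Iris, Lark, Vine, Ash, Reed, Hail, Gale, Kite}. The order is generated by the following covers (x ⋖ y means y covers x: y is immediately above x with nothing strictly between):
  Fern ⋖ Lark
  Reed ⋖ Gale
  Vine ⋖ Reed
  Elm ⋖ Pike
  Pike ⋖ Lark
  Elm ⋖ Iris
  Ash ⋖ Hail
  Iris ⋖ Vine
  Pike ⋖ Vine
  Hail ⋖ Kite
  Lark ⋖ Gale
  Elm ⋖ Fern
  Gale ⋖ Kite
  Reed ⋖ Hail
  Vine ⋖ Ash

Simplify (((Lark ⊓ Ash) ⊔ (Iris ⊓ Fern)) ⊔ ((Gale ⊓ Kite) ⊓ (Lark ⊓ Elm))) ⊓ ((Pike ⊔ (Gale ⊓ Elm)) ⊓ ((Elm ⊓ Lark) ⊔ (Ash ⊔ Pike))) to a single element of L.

Pike

Lark ∧ Ash = Pike
Iris ∧ Fern = Elm
Pike ∨ Elm = Pike
Gale ∧ Kite = Gale
Lark ∧ Elm = Elm
Gale ∧ Elm = Elm
Pike ∨ Elm = Pike
Gale ∧ Elm = Elm
Pike ∨ Elm = Pike
Elm ∧ Lark = Elm
Ash ∨ Pike = Ash
Elm ∨ Ash = Ash
Pike ∧ Ash = Pike
Pike ∧ Pike = Pike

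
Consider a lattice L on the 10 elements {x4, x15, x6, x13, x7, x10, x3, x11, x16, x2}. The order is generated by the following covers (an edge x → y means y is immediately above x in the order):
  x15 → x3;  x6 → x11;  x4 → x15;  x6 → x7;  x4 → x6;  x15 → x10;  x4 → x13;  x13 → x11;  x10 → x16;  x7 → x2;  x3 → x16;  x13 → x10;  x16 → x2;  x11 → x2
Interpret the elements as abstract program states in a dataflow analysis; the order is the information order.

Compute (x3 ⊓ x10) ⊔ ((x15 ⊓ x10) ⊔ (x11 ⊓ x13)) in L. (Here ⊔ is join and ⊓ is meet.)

x10

x3 ∧ x10 = x15
x15 ∧ x10 = x15
x11 ∧ x13 = x13
x15 ∨ x13 = x10
x15 ∨ x10 = x10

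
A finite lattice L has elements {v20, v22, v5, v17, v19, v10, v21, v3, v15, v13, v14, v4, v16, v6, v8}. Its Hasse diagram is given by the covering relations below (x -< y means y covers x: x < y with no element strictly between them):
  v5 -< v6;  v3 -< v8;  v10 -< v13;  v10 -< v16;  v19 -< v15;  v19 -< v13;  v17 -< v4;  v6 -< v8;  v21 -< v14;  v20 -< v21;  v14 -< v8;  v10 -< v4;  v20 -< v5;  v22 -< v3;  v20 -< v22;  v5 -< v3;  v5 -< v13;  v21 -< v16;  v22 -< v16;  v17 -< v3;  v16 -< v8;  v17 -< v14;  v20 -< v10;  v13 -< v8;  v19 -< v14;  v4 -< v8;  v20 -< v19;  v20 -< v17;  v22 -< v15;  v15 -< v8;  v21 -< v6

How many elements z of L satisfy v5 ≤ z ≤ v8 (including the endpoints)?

5

The interval [v5, v8] = {v13, v3, v5, v6, v8}, which has 5 elements.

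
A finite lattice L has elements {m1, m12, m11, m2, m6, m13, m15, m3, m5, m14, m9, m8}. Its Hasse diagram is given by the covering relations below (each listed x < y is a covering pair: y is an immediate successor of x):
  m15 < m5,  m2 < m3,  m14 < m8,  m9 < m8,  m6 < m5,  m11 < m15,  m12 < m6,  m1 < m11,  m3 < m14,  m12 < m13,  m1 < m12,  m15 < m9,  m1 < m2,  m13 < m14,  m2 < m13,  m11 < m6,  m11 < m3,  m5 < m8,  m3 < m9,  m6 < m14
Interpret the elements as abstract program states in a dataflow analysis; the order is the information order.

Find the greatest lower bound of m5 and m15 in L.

Common lower bounds of {m5, m15}: m1, m11, m15.
The greatest among these is m15.

m15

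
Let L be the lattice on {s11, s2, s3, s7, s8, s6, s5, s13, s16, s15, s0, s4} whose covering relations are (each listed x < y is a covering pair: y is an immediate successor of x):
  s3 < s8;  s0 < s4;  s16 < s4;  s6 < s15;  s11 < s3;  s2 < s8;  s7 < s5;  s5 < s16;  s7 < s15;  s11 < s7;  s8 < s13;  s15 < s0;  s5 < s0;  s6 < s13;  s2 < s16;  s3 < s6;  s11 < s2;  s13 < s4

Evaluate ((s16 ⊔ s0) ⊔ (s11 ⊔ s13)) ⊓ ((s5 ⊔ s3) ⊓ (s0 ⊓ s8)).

s3

s16 ∨ s0 = s4
s11 ∨ s13 = s13
s4 ∨ s13 = s4
s5 ∨ s3 = s0
s0 ∧ s8 = s3
s0 ∧ s3 = s3
s4 ∧ s3 = s3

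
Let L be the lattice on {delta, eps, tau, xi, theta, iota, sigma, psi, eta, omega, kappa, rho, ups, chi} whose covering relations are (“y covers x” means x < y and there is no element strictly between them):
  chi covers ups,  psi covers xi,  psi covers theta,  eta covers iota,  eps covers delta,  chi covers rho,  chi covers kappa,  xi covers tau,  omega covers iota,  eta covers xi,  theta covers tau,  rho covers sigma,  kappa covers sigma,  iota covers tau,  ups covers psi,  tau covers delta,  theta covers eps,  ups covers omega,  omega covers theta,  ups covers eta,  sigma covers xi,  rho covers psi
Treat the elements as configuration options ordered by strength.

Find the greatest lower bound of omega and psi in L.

theta

Common lower bounds of {omega, psi}: delta, eps, tau, theta.
The greatest among these is theta.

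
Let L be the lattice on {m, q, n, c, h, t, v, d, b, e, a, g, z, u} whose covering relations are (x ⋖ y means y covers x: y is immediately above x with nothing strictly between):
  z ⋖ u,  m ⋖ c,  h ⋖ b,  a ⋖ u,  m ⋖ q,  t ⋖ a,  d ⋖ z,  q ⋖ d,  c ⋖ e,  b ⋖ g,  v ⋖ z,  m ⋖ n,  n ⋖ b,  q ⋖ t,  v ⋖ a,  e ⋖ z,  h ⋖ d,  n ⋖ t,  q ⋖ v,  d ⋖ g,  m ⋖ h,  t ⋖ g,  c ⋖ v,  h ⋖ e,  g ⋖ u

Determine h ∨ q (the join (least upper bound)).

Common upper bounds of {h, q}: d, g, u, z.
The least among these is d.

d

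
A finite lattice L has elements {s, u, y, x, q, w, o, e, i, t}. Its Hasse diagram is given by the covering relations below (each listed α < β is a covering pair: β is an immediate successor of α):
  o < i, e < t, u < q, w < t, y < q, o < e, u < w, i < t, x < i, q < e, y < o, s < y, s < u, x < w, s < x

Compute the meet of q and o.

Common lower bounds of {q, o}: s, y.
The greatest among these is y.

y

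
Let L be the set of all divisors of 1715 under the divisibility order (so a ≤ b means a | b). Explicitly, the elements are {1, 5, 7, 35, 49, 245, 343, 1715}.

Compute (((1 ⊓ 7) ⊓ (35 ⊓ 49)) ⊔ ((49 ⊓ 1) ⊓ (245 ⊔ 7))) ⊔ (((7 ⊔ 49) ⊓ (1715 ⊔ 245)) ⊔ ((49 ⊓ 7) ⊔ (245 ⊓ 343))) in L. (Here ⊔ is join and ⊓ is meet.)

49

1 ∧ 7 = 1
35 ∧ 49 = 7
1 ∧ 7 = 1
49 ∧ 1 = 1
245 ∨ 7 = 245
1 ∧ 245 = 1
1 ∨ 1 = 1
7 ∨ 49 = 49
1715 ∨ 245 = 1715
49 ∧ 1715 = 49
49 ∧ 7 = 7
245 ∧ 343 = 49
7 ∨ 49 = 49
49 ∨ 49 = 49
1 ∨ 49 = 49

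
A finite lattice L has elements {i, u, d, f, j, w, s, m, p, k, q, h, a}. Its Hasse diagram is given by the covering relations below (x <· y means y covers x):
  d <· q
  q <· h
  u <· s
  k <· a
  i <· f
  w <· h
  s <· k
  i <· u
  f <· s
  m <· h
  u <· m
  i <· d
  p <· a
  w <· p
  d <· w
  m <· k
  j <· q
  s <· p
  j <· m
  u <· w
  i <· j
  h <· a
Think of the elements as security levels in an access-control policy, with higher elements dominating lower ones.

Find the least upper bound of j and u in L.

m

Common upper bounds of {j, u}: a, h, k, m.
The least among these is m.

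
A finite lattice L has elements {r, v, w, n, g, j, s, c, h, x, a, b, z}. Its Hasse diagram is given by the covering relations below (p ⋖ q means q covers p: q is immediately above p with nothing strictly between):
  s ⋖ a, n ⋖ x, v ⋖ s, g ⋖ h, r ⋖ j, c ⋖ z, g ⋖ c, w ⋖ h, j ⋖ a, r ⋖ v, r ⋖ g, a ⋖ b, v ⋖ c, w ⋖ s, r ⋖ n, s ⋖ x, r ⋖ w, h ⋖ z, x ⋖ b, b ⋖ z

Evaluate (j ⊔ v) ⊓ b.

a

j ∨ v = a
a ∧ b = a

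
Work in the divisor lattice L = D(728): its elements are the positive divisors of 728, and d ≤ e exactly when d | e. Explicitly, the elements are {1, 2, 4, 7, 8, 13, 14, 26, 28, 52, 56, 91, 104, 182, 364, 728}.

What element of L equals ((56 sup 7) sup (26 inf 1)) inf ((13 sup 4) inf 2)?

2

56 ∨ 7 = 56
26 ∧ 1 = 1
56 ∨ 1 = 56
13 ∨ 4 = 52
52 ∧ 2 = 2
56 ∧ 2 = 2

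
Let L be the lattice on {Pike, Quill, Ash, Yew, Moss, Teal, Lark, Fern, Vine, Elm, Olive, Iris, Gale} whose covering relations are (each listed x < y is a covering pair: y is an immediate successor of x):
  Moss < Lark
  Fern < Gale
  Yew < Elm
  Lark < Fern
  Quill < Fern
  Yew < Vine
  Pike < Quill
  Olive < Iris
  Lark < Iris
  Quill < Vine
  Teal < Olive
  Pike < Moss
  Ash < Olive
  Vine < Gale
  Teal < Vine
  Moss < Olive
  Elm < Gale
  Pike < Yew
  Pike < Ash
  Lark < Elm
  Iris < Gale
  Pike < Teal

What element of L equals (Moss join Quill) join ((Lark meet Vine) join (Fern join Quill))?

Moss ∨ Quill = Fern
Lark ∧ Vine = Pike
Fern ∨ Quill = Fern
Pike ∨ Fern = Fern
Fern ∨ Fern = Fern

Fern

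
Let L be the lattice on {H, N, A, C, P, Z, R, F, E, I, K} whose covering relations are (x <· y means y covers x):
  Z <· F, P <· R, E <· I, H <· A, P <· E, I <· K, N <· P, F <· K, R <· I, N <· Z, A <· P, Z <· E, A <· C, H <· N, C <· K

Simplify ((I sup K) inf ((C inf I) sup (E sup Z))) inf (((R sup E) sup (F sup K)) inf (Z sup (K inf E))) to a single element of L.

E

I ∨ K = K
C ∧ I = A
E ∨ Z = E
A ∨ E = E
K ∧ E = E
R ∨ E = I
F ∨ K = K
I ∨ K = K
K ∧ E = E
Z ∨ E = E
K ∧ E = E
E ∧ E = E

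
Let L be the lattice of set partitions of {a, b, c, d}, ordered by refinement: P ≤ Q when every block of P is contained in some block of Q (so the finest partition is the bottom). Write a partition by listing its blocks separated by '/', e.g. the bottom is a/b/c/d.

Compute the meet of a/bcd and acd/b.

a/b/cd

The meet (common refinement) of a/bcd and acd/b intersects blocks pairwise, giving a/b/cd.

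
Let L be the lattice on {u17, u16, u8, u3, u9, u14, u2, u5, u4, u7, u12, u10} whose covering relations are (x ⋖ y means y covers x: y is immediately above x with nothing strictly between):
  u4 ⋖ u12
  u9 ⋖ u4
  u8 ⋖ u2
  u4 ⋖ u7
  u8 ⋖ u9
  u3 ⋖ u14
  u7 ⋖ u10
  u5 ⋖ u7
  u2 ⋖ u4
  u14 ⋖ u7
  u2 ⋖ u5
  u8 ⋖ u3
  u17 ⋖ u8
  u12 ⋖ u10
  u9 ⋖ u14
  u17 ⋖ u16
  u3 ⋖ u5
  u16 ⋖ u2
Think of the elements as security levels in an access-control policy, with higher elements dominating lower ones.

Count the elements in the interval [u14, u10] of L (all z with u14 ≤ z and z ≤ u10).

3

The interval [u14, u10] = {u10, u14, u7}, which has 3 elements.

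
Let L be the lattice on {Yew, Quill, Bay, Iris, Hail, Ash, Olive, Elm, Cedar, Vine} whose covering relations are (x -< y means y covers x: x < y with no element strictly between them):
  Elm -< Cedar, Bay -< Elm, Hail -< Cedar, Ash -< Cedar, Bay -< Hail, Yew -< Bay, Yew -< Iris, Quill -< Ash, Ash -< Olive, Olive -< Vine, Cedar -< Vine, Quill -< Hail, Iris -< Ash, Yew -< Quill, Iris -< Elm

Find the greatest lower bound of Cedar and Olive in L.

Ash

Common lower bounds of {Cedar, Olive}: Ash, Iris, Quill, Yew.
The greatest among these is Ash.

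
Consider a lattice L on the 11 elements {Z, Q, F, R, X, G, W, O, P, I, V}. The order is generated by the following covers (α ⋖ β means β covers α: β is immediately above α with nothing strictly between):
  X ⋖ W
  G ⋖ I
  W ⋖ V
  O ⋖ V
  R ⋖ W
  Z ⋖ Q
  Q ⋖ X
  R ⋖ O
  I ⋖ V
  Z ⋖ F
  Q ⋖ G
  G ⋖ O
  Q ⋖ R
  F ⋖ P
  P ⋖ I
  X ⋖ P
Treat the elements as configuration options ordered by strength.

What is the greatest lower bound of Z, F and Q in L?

Common lower bounds of {Z, F, Q}: Z.
The greatest among these is Z.

Z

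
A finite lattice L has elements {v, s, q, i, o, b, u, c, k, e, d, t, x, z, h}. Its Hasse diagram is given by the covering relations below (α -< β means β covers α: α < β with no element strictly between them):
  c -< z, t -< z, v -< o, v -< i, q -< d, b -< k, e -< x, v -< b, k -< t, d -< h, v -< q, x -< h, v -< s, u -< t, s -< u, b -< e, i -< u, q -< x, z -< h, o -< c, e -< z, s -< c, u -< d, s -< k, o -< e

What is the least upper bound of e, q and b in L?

Common upper bounds of {e, q, b}: h, x.
The least among these is x.

x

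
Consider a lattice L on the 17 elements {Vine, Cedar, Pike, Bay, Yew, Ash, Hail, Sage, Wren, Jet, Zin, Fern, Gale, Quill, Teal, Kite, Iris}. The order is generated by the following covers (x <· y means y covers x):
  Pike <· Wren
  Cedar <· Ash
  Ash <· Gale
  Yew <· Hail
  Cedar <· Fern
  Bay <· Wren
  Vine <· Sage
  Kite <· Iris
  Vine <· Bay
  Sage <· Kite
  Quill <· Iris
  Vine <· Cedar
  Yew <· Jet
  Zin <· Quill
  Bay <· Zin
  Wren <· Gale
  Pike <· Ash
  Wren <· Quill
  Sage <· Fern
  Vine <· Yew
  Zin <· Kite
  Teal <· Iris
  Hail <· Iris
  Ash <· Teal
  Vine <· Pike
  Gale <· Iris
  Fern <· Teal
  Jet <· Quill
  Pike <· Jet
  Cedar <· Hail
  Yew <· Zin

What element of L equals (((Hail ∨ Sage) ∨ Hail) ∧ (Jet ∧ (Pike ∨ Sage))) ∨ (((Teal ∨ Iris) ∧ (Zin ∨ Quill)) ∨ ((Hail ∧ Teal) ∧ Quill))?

Quill

Hail ∨ Sage = Iris
Iris ∨ Hail = Iris
Pike ∨ Sage = Teal
Jet ∧ Teal = Pike
Iris ∧ Pike = Pike
Teal ∨ Iris = Iris
Zin ∨ Quill = Quill
Iris ∧ Quill = Quill
Hail ∧ Teal = Cedar
Cedar ∧ Quill = Vine
Quill ∨ Vine = Quill
Pike ∨ Quill = Quill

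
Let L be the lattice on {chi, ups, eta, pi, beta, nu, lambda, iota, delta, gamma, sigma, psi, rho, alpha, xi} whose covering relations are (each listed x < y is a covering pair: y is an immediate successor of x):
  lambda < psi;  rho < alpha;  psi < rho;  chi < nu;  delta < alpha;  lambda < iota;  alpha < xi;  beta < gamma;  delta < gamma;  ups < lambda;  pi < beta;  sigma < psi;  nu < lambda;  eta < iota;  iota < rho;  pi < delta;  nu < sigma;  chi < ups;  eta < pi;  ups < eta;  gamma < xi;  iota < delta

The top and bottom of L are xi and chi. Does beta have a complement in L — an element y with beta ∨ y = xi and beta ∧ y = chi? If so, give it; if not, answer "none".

Need y with beta ∨ y = xi and beta ∧ y = chi.
Checking each element gives: sigma.

sigma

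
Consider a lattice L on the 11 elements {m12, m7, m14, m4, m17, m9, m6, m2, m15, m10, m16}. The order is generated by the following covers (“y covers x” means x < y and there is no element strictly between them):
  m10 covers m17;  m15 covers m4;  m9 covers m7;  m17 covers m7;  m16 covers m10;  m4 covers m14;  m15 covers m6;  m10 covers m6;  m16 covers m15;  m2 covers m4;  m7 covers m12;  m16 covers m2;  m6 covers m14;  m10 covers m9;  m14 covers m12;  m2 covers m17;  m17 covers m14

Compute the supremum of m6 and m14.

Common upper bounds of {m6, m14}: m10, m15, m16, m6.
The least among these is m6.

m6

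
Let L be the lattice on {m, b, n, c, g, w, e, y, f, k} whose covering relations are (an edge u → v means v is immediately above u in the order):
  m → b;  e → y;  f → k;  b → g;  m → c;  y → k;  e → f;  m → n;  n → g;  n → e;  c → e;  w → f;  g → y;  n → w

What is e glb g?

n

Common lower bounds of {e, g}: m, n.
The greatest among these is n.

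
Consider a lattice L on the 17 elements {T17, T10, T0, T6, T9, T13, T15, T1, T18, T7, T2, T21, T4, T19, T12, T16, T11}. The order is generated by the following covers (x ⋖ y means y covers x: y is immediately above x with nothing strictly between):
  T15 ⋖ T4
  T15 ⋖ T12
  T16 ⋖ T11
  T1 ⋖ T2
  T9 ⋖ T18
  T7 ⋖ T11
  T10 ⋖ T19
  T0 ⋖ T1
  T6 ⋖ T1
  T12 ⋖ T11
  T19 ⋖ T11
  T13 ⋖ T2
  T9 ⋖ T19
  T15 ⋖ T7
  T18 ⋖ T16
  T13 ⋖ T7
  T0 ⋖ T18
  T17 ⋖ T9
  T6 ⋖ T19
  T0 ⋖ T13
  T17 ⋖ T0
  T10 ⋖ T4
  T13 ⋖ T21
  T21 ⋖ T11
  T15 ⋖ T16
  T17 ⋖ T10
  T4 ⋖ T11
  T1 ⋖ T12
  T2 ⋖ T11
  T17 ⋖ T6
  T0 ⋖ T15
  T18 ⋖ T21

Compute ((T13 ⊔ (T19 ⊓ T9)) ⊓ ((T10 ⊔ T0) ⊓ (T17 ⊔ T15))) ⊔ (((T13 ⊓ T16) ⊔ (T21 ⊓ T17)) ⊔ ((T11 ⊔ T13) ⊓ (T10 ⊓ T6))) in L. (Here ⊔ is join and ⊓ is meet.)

T0

T19 ∧ T9 = T9
T13 ∨ T9 = T21
T10 ∨ T0 = T4
T17 ∨ T15 = T15
T4 ∧ T15 = T15
T21 ∧ T15 = T0
T13 ∧ T16 = T0
T21 ∧ T17 = T17
T0 ∨ T17 = T0
T11 ∨ T13 = T11
T10 ∧ T6 = T17
T11 ∧ T17 = T17
T0 ∨ T17 = T0
T0 ∨ T0 = T0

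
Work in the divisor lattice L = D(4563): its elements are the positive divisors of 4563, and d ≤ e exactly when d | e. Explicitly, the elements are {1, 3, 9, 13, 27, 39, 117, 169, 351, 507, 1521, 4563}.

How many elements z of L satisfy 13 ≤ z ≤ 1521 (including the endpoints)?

The interval [13, 1521] = {117, 13, 1521, 169, 39, 507}, which has 6 elements.

6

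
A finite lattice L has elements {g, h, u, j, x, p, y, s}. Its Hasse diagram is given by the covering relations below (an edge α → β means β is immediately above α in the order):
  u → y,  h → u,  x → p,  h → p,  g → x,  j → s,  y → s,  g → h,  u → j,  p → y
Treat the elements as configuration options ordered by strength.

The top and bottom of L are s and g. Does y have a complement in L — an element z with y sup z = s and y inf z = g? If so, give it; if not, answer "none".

For every candidate z, either y ∨ z ≠ s or y ∧ z ≠ g; no complement exists.

none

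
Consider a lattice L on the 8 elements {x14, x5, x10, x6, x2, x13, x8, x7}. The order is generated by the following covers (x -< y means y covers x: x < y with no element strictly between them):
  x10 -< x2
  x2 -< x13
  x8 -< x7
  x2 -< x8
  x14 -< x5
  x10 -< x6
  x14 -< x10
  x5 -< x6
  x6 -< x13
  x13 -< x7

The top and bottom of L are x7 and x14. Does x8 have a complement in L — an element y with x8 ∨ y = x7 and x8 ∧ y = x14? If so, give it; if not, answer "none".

x5

Need y with x8 ∨ y = x7 and x8 ∧ y = x14.
Checking each element gives: x5.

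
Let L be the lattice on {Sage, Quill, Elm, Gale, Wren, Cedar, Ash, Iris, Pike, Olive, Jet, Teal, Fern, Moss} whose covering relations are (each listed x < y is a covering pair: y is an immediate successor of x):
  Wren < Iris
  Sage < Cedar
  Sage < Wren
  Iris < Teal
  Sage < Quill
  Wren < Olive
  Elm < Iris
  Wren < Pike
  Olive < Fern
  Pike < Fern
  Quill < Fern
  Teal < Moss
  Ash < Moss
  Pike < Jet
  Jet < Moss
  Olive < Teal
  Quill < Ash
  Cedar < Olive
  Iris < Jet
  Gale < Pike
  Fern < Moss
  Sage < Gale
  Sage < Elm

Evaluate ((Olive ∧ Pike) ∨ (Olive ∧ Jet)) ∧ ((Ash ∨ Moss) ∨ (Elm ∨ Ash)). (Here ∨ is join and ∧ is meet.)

Wren

Olive ∧ Pike = Wren
Olive ∧ Jet = Wren
Wren ∨ Wren = Wren
Ash ∨ Moss = Moss
Elm ∨ Ash = Moss
Moss ∨ Moss = Moss
Wren ∧ Moss = Wren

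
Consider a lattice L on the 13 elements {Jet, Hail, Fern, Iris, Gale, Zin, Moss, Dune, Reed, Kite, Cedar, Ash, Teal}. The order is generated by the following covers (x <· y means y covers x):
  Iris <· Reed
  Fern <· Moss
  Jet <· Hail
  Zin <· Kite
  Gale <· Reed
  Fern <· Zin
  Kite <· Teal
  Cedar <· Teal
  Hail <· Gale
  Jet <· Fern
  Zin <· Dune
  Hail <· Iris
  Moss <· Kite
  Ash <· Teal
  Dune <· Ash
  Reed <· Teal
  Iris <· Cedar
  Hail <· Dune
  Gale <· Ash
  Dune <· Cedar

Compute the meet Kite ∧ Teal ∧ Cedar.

Zin

Common lower bounds of {Kite, Teal, Cedar}: Fern, Jet, Zin.
The greatest among these is Zin.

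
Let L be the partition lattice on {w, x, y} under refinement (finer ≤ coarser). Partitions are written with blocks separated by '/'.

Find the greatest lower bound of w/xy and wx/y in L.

w/x/y

Common lower bounds of {w/xy, wx/y}: w/x/y.
The greatest among these is w/x/y.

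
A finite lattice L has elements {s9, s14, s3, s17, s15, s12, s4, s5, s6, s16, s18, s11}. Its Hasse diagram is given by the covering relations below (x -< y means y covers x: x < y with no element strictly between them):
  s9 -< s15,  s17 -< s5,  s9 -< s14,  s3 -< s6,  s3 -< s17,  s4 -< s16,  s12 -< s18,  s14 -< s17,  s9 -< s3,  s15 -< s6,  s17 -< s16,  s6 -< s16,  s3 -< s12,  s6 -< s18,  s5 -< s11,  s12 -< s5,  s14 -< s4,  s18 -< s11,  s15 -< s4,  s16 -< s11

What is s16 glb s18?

Common lower bounds of {s16, s18}: s15, s3, s6, s9.
The greatest among these is s6.

s6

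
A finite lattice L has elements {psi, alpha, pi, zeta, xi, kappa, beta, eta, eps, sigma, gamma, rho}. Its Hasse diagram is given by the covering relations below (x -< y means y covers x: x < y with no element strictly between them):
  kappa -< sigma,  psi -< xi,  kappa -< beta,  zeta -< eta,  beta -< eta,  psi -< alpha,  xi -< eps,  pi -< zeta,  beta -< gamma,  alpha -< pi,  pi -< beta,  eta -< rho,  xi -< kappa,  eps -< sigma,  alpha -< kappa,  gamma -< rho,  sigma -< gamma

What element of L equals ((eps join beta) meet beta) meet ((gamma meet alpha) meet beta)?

eps ∨ beta = gamma
gamma ∧ beta = beta
gamma ∧ alpha = alpha
alpha ∧ beta = alpha
beta ∧ alpha = alpha

alpha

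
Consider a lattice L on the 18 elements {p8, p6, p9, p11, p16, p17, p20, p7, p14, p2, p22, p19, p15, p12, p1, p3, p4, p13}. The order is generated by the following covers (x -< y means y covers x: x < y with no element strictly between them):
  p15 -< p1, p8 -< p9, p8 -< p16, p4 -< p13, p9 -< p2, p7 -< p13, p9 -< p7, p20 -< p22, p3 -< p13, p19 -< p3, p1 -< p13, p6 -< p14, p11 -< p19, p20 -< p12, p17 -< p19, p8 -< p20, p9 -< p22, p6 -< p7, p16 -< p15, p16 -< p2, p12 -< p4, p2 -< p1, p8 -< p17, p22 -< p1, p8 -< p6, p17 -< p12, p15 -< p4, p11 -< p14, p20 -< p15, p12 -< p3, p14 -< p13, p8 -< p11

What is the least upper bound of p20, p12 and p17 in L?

p12

Common upper bounds of {p20, p12, p17}: p12, p13, p3, p4.
The least among these is p12.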